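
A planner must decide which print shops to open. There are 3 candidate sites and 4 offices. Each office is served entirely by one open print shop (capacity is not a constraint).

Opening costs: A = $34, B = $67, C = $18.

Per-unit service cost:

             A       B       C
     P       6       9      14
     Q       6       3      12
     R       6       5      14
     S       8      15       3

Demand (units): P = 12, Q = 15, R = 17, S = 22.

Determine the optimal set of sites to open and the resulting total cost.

For any fixed open set, each office goes to its cheapest open site; total = fixed + service.
{A, C}: P→A 6·12=72, Q→A 6·15=90, R→A 6·17=102, S→C 3·22=66. Service 330; fixed 52; total 382.
{A, B, C}: service 268 + fixed 119 = 387
{B, C}: service 304 + fixed 85 = 389
{C}: service 652 + fixed 18 = 670
No other subset beats 382.

Open A and C; minimum total cost 382.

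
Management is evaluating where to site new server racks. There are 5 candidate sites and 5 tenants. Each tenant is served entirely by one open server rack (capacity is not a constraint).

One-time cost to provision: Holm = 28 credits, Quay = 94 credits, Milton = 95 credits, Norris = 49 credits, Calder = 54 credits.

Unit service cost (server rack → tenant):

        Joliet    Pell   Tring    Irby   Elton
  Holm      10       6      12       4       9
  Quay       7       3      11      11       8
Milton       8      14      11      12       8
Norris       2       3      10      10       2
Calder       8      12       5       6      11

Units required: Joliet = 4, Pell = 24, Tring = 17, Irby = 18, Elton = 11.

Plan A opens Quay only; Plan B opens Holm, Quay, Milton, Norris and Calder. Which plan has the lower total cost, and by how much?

Plan B is cheaper by 88.

Plan A: {Quay}: Joliet→Quay 7·4=28, Pell→Quay 3·24=72, Tring→Quay 11·17=187, Irby→Quay 11·18=198, Elton→Quay 8·11=88. Service 573; fixed 94; total 667.
Plan B: {Holm, Quay, Milton, Norris, Calder}: Joliet→Norris 2·4=8, Pell→Quay 3·24=72, Tring→Calder 5·17=85, Irby→Holm 4·18=72, Elton→Norris 2·11=22. Service 259; fixed 320; total 579.
Difference: |667 − 579| = 88.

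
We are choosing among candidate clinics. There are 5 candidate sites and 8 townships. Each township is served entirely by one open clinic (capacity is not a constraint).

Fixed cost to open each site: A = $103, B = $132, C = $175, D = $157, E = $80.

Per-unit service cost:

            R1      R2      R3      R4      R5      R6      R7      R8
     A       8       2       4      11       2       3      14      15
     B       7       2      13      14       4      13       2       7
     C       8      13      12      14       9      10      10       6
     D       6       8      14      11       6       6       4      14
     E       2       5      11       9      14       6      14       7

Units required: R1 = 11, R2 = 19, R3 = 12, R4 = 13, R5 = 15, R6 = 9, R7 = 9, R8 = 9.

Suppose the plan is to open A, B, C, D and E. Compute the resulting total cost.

Total cost: 1001

Each township is assigned to its cheapest site among the open ones.
{A, B, C, D, E}: R1→E 2·11=22, R2→A 2·19=38, R3→A 4·12=48, R4→E 9·13=117, R5→A 2·15=30, R6→A 3·9=27, R7→B 2·9=18, R8→C 6·9=54. Service 354; fixed 647; total 1001.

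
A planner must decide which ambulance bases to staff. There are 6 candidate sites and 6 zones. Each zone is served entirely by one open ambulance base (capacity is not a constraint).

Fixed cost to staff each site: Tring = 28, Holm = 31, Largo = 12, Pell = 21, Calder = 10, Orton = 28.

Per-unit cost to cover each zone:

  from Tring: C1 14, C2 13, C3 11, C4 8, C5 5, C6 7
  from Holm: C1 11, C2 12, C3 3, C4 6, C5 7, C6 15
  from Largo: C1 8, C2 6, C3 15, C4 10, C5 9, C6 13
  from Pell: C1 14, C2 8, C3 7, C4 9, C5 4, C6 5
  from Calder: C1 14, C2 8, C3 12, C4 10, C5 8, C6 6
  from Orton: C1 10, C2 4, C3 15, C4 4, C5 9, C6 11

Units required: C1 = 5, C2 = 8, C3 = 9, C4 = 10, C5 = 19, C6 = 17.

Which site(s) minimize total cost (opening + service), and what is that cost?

Open Holm, Pell and Orton; minimum total cost 390.

For any fixed open set, each zone goes to its cheapest open site; total = fixed + service.
{Holm, Pell, Orton}: C1→Orton 10·5=50, C2→Orton 4·8=32, C3→Holm 3·9=27, C4→Orton 4·10=40, C5→Pell 4·19=76, C6→Pell 5·17=85. Service 310; fixed 80; total 390.
{Holm, Largo, Pell, Orton}: C1→Largo 8·5=40, C2→Orton 4·8=32, C3→Holm 3·9=27, C4→Orton 4·10=40, C5→Pell 4·19=76, C6→Pell 5·17=85. Service 300; fixed 92; total 392.
{Pell, Orton}: service 346 + fixed 49 = 395
{Tring, Holm, Largo, Pell, Calder, Orton}: service 300 + fixed 130 = 430
No other subset beats 390.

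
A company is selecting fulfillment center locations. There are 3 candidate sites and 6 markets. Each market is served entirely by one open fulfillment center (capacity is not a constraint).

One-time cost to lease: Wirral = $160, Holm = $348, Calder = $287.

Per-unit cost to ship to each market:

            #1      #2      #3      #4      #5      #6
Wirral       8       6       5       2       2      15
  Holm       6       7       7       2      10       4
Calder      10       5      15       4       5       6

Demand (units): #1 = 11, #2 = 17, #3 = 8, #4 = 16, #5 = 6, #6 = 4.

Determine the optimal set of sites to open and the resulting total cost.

Open Wirral only; minimum total cost 494.

For any fixed open set, each market goes to its cheapest open site; total = fixed + service.
{Wirral}: #1→Wirral 8·11=88, #2→Wirral 6·17=102, #3→Wirral 5·8=40, #4→Wirral 2·16=32, #5→Wirral 2·6=12, #6→Wirral 15·4=60. Service 334; fixed 160; total 494.
{Holm}: #1→Holm 6·11=66, #2→Holm 7·17=119, #3→Holm 7·8=56, #4→Holm 2·16=32, #5→Holm 10·6=60, #6→Holm 4·4=16. Service 349; fixed 348; total 697.
{Calder}: service 433 + fixed 287 = 720
{Wirral, Holm, Calder}: #1→Holm 6·11=66, #2→Calder 5·17=85, #3→Wirral 5·8=40, #4→Wirral 2·16=32, #5→Wirral 2·6=12, #6→Holm 4·4=16. Service 251; fixed 795; total 1046.
No other subset beats 494.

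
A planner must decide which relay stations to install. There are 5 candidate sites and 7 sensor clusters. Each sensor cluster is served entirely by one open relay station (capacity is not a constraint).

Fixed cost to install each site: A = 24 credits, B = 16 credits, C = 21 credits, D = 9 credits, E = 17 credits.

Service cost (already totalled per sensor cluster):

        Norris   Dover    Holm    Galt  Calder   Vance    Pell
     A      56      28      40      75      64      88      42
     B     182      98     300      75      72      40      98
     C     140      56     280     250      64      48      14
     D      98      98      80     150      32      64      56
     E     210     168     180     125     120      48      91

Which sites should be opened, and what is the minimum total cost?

For any fixed open set, each sensor cluster goes to its cheapest open site; total = fixed + service.
{A, C, D}: Norris→A 56, Dover→A 28, Holm→A 40, Galt→A 75, Calder→D 32, Vance→C 48, Pell→C 14. Service 293; fixed 54; total 347.
{A, B, C, D}: Norris→A 56, Dover→A 28, Holm→A 40, Galt→A 75, Calder→D 32, Vance→B 40, Pell→C 14. Service 285; fixed 70; total 355.
{A, B, D}: service 313 + fixed 49 = 362
{A, B, C, D, E}: service 285 + fixed 87 = 372
No other subset beats 347.

Open A, C and D; minimum total cost 347.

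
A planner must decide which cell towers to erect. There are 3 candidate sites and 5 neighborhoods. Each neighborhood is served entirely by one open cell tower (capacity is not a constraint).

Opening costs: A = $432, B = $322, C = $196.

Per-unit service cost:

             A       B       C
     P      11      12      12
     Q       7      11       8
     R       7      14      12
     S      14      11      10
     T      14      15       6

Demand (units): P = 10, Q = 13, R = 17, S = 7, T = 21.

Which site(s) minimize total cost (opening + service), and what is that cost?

For any fixed open set, each neighborhood goes to its cheapest open site; total = fixed + service.
{C}: P→C 12·10=120, Q→C 8·13=104, R→C 12·17=204, S→C 10·7=70, T→C 6·21=126. Service 624; fixed 196; total 820.
{B, C}: P→B 12·10=120, Q→C 8·13=104, R→C 12·17=204, S→C 10·7=70, T→C 6·21=126. Service 624; fixed 518; total 1142.
{A}: service 712 + fixed 432 = 1144
{A, B, C}: service 516 + fixed 950 = 1466
No other subset beats 820.

Open C only; minimum total cost 820.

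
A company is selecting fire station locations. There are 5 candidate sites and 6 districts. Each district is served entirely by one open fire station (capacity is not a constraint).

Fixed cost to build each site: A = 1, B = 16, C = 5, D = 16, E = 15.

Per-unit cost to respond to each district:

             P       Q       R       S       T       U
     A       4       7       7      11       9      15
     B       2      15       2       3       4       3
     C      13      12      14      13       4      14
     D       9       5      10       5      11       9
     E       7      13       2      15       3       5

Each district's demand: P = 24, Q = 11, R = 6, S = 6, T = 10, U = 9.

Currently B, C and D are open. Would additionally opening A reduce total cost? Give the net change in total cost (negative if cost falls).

Current service cost with {B, C, D}: 200.
Adding A: each district re-picks its cheapest; new service cost 200, saving 0.
Extra fixed cost: 1. Net change = 1 − 0 = 1.
(Totals: 237 → 238.)

No — net change +1 (cost rises by 1).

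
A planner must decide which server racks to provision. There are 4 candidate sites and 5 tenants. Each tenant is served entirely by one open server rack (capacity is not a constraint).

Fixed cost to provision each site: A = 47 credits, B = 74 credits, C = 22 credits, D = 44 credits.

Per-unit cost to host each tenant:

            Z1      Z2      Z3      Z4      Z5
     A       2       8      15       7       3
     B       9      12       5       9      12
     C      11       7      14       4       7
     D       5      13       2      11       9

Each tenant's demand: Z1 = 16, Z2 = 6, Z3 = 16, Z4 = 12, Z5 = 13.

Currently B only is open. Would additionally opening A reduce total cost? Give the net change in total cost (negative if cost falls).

Current service cost with {B}: 560.
Adding A: each tenant re-picks its cheapest; new service cost 283, saving 277.
Extra fixed cost: 47. Net change = 47 − 277 = -230.
(Totals: 634 → 404.)

Yes — net change −230 (cost falls by 230).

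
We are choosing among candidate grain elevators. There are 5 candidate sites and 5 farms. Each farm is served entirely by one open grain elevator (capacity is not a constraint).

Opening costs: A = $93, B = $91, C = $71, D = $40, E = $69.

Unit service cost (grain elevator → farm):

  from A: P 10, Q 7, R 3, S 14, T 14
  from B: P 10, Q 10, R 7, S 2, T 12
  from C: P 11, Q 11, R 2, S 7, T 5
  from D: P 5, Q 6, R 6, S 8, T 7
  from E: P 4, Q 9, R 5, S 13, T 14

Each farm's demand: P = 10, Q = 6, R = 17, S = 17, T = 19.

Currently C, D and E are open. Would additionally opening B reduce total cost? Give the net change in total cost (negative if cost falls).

No — net change +6 (cost rises by 6).

Current service cost with {C, D, E}: 324.
Adding B: each farm re-picks its cheapest; new service cost 239, saving 85.
Extra fixed cost: 91. Net change = 91 − 85 = 6.
(Totals: 504 → 510.)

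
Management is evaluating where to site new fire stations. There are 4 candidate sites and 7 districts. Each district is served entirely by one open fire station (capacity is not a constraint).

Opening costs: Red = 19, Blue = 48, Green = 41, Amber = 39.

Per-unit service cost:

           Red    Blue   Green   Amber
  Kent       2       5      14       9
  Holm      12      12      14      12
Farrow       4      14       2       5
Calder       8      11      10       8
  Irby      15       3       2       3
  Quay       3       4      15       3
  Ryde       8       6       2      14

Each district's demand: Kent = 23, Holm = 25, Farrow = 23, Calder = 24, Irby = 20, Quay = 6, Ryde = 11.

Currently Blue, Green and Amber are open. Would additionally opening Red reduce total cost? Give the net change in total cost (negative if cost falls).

Current service cost with {Blue, Green, Amber}: 733.
Adding Red: each district re-picks its cheapest; new service cost 664, saving 69.
Extra fixed cost: 19. Net change = 19 − 69 = -50.
(Totals: 861 → 811.)

Yes — net change −50 (cost falls by 50).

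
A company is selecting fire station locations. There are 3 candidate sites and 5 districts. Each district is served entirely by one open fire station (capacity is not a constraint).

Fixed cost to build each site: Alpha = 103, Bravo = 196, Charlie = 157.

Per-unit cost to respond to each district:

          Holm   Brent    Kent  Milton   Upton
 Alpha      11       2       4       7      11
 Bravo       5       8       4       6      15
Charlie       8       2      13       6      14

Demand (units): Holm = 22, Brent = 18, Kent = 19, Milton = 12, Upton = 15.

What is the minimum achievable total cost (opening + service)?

Minimum total cost: 706

For any fixed open set, each district goes to its cheapest open site; total = fixed + service.
{Alpha}: Holm→Alpha 11·22=242, Brent→Alpha 2·18=36, Kent→Alpha 4·19=76, Milton→Alpha 7·12=84, Upton→Alpha 11·15=165. Service 603; fixed 103; total 706.
{Alpha, Bravo}: Holm→Bravo 5·22=110, Brent→Alpha 2·18=36, Kent→Alpha 4·19=76, Milton→Bravo 6·12=72, Upton→Alpha 11·15=165. Service 459; fixed 299; total 758.
{Alpha, Charlie}: service 525 + fixed 260 = 785
{Alpha, Bravo, Charlie}: Holm→Bravo 5·22=110, Brent→Alpha 2·18=36, Kent→Alpha 4·19=76, Milton→Bravo 6·12=72, Upton→Alpha 11·15=165. Service 459; fixed 456; total 915.
(All 7 nonempty subsets were checked; Alpha only is lowest.)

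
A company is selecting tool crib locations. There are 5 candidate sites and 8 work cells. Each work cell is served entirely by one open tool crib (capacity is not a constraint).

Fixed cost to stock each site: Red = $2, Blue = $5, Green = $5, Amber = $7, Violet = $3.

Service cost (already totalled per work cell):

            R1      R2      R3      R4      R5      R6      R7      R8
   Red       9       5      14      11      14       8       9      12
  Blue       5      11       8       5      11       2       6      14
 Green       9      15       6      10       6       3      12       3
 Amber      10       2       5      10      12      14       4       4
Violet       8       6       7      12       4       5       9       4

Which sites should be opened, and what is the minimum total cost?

Open Blue, Amber and Violet; minimum total cost 46.

For any fixed open set, each work cell goes to its cheapest open site; total = fixed + service.
{Blue, Amber, Violet}: R1→Blue 5, R2→Amber 2, R3→Amber 5, R4→Blue 5, R5→Violet 4, R6→Blue 2, R7→Amber 4, R8→Amber 4. Service 31; fixed 15; total 46.
{Blue, Violet}: service 39 + fixed 8 = 47
{Red, Blue, Amber, Violet}: service 31 + fixed 17 = 48
{Red, Blue, Green, Amber, Violet}: service 30 + fixed 22 = 52
No other subset beats 46.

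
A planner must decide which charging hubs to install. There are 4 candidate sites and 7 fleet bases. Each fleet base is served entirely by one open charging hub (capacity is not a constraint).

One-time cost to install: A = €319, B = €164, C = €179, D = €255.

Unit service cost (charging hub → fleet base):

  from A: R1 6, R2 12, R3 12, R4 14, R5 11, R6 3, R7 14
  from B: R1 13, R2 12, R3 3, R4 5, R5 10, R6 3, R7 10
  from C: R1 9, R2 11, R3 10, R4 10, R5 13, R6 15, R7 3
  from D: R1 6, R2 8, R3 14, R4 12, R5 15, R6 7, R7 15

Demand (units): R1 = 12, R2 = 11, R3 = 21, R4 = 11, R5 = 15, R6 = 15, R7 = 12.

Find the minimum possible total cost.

Minimum total cost: 885

For any fixed open set, each fleet base goes to its cheapest open site; total = fixed + service.
{B}: R1→B 13·12=156, R2→B 12·11=132, R3→B 3·21=63, R4→B 5·11=55, R5→B 10·15=150, R6→B 3·15=45, R7→B 10·12=120. Service 721; fixed 164; total 885.
{B, C}: service 578 + fixed 343 = 921
{B, D}: R1→D 6·12=72, R2→D 8·11=88, R3→B 3·21=63, R4→B 5·11=55, R5→B 10·15=150, R6→B 3·15=45, R7→B 10·12=120. Service 593; fixed 419; total 1012.
{A, B, C, D}: R1→A 6·12=72, R2→D 8·11=88, R3→B 3·21=63, R4→B 5·11=55, R5→B 10·15=150, R6→A 3·15=45, R7→C 3·12=36. Service 509; fixed 917; total 1426.
No other subset beats 885.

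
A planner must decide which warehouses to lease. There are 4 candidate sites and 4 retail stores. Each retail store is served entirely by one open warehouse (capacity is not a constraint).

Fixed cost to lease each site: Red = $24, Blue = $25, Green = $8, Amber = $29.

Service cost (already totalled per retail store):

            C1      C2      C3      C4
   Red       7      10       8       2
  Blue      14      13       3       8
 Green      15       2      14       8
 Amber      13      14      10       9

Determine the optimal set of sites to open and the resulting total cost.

Open Green only; minimum total cost 47.

For any fixed open set, each retail store goes to its cheapest open site; total = fixed + service.
{Green}: C1→Green 15, C2→Green 2, C3→Green 14, C4→Green 8. Service 39; fixed 8; total 47.
{Red}: C1→Red 7, C2→Red 10, C3→Red 8, C4→Red 2. Service 27; fixed 24; total 51.
{Red, Green}: service 19 + fixed 32 = 51
{Red, Blue, Green, Amber}: service 14 + fixed 86 = 100
No other subset beats 47.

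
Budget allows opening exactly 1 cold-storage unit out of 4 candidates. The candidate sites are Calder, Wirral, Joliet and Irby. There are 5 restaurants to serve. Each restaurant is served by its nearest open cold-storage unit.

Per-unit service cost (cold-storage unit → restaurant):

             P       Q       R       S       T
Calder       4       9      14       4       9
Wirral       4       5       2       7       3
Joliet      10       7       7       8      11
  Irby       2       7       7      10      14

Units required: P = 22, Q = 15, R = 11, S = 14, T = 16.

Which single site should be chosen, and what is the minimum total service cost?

With exactly 1 open, each restaurant uses its cheapest among the chosen.
{Wirral}: P→Wirral 4·22=88, Q→Wirral 5·15=75, R→Wirral 2·11=22, S→Wirral 7·14=98, T→Wirral 3·16=48. Service cost 331.
{Calder}: service cost 577
{Irby}: service cost 590
Among all 4 size-1 choices, {Wirral} is lowest.

Choose Wirral only; total service cost 331.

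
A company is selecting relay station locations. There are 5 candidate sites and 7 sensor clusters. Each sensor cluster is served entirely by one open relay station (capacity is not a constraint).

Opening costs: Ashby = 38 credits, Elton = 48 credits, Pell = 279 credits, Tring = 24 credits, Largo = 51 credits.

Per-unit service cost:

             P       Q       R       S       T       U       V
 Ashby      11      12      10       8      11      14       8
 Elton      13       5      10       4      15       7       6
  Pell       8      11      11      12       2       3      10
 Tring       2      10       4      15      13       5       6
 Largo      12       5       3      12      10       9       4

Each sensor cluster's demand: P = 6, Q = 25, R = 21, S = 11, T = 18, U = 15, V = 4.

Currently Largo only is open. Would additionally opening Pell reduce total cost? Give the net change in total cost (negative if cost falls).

Current service cost with {Largo}: 723.
Adding Pell: each sensor cluster re-picks its cheapest; new service cost 465, saving 258.
Extra fixed cost: 279. Net change = 279 − 258 = 21.
(Totals: 774 → 795.)

No — net change +21 (cost rises by 21).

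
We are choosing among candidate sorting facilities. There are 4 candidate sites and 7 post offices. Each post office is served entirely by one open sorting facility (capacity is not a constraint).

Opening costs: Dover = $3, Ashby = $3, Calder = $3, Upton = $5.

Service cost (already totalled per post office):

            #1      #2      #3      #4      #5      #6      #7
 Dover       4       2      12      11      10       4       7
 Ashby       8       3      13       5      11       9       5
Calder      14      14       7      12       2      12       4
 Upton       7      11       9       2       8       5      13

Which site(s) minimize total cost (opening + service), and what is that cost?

Open Dover, Calder and Upton; minimum total cost 36.

For any fixed open set, each post office goes to its cheapest open site; total = fixed + service.
{Dover, Calder, Upton}: #1→Dover 4, #2→Dover 2, #3→Calder 7, #4→Upton 2, #5→Calder 2, #6→Dover 4, #7→Calder 4. Service 25; fixed 11; total 36.
{Dover, Ashby, Calder}: #1→Dover 4, #2→Dover 2, #3→Calder 7, #4→Ashby 5, #5→Calder 2, #6→Dover 4, #7→Calder 4. Service 28; fixed 9; total 37.
{Dover, Ashby, Calder, Upton}: service 25 + fixed 14 = 39
{Dover}: #1→Dover 4, #2→Dover 2, #3→Dover 12, #4→Dover 11, #5→Dover 10, #6→Dover 4, #7→Dover 7. Service 50; fixed 3; total 53.
(All 15 nonempty subsets were checked; Dover, Calder and Upton is lowest.)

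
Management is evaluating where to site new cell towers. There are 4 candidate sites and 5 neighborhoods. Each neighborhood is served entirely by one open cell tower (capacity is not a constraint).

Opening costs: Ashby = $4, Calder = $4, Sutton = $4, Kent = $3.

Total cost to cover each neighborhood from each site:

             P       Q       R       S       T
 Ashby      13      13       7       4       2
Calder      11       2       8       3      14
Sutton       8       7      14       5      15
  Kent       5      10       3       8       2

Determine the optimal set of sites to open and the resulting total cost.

For any fixed open set, each neighborhood goes to its cheapest open site; total = fixed + service.
{Calder, Kent}: P→Kent 5, Q→Calder 2, R→Kent 3, S→Calder 3, T→Kent 2. Service 15; fixed 7; total 22.
{Ashby, Calder, Kent}: service 15 + fixed 11 = 26
{Calder, Sutton, Kent}: service 15 + fixed 11 = 26
{Ashby, Calder, Sutton, Kent}: service 15 + fixed 15 = 30
(All 15 nonempty subsets were checked; Calder and Kent is lowest.)

Open Calder and Kent; minimum total cost 22.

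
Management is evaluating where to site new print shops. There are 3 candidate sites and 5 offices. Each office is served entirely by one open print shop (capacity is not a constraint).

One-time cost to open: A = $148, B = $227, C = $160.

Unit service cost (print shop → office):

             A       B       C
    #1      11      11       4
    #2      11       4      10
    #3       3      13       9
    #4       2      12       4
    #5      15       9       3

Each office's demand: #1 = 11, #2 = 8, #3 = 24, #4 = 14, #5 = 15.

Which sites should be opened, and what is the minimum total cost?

For any fixed open set, each office goes to its cheapest open site; total = fixed + service.
{A, C}: #1→C 4·11=44, #2→C 10·8=80, #3→A 3·24=72, #4→A 2·14=28, #5→C 3·15=45. Service 269; fixed 308; total 577.
{C}: service 441 + fixed 160 = 601
{A}: #1→A 11·11=121, #2→A 11·8=88, #3→A 3·24=72, #4→A 2·14=28, #5→A 15·15=225. Service 534; fixed 148; total 682.
{A, B, C}: service 221 + fixed 535 = 756
(All 7 nonempty subsets were checked; A and C is lowest.)

Open A and C; minimum total cost 577.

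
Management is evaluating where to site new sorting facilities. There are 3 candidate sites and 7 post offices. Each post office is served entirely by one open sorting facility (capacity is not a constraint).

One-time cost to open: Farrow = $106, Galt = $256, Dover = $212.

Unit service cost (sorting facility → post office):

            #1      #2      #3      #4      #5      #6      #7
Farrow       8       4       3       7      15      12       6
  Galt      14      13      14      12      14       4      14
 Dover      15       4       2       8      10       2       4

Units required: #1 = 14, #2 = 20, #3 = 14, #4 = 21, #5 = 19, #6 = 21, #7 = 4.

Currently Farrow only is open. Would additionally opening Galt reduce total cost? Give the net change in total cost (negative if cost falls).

No — net change +69 (cost rises by 69).

Current service cost with {Farrow}: 942.
Adding Galt: each post office re-picks its cheapest; new service cost 755, saving 187.
Extra fixed cost: 256. Net change = 256 − 187 = 69.
(Totals: 1048 → 1117.)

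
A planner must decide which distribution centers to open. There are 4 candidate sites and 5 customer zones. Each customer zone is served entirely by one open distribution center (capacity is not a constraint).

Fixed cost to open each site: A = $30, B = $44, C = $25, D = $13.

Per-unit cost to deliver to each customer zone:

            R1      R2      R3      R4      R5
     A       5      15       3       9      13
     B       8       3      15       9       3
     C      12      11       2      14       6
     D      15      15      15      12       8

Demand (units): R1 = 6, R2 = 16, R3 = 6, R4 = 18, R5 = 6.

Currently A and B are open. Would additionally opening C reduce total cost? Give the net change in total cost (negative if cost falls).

No — net change +19 (cost rises by 19).

Current service cost with {A, B}: 276.
Adding C: each customer zone re-picks its cheapest; new service cost 270, saving 6.
Extra fixed cost: 25. Net change = 25 − 6 = 19.
(Totals: 350 → 369.)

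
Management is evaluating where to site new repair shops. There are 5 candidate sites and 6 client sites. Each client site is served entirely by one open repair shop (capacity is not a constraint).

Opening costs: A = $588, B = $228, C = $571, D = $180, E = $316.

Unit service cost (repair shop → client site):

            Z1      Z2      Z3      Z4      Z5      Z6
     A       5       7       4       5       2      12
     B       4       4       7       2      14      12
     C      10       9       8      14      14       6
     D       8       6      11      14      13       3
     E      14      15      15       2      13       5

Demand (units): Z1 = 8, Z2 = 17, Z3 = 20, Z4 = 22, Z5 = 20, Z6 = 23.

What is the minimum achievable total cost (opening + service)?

For any fixed open set, each client site goes to its cheapest open site; total = fixed + service.
{B, D}: Z1→B 4·8=32, Z2→B 4·17=68, Z3→B 7·20=140, Z4→B 2·22=44, Z5→D 13·20=260, Z6→D 3·23=69. Service 613; fixed 408; total 1021.
{B}: Z1→B 4·8=32, Z2→B 4·17=68, Z3→B 7·20=140, Z4→B 2·22=44, Z5→B 14·20=280, Z6→B 12·23=276. Service 840; fixed 228; total 1068.
{B, E}: service 659 + fixed 544 = 1203
{A, B, C, D, E}: service 333 + fixed 1883 = 2216
No other subset beats 1021.

Minimum total cost: 1021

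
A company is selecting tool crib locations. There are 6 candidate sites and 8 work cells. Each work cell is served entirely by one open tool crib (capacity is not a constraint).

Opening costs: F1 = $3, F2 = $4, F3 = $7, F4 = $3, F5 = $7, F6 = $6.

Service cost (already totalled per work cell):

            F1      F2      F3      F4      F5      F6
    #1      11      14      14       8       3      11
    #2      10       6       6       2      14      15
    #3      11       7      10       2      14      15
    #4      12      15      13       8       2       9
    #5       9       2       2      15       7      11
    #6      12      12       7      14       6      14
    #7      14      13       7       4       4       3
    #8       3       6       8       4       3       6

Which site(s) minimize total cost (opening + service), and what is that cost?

For any fixed open set, each work cell goes to its cheapest open site; total = fixed + service.
{F2, F4, F5}: #1→F5 3, #2→F4 2, #3→F4 2, #4→F5 2, #5→F2 2, #6→F5 6, #7→F4 4, #8→F5 3. Service 24; fixed 14; total 38.
{F4, F5}: service 29 + fixed 10 = 39
{F1, F2, F4, F5}: service 24 + fixed 17 = 41
{F1, F2, F3, F4, F5, F6}: service 23 + fixed 30 = 53
No other subset beats 38.

Open F2, F4 and F5; minimum total cost 38.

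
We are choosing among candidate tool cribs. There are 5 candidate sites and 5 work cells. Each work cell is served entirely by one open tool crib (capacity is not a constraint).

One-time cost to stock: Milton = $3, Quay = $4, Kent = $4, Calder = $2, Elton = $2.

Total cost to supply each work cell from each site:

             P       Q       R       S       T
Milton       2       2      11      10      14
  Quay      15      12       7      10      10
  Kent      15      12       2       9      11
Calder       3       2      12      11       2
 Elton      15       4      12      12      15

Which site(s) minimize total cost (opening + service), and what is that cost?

Open Kent and Calder; minimum total cost 24.

For any fixed open set, each work cell goes to its cheapest open site; total = fixed + service.
{Kent, Calder}: P→Calder 3, Q→Calder 2, R→Kent 2, S→Kent 9, T→Calder 2. Service 18; fixed 6; total 24.
{Milton, Kent, Calder}: service 17 + fixed 9 = 26
{Kent, Calder, Elton}: service 18 + fixed 8 = 26
{Milton, Quay, Kent, Calder, Elton}: service 17 + fixed 15 = 32
No other subset beats 24.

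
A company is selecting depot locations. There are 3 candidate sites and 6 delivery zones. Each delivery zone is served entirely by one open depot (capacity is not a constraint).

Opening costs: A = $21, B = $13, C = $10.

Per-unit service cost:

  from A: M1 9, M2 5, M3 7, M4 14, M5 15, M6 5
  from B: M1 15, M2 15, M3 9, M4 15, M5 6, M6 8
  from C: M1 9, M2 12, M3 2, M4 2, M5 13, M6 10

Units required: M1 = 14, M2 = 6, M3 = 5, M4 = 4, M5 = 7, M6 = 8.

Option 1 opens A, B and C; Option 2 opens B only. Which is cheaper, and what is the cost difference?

Option 1: {A, B, C}: M1→A 9·14=126, M2→A 5·6=30, M3→C 2·5=10, M4→C 2·4=8, M5→B 6·7=42, M6→A 5·8=40. Service 256; fixed 44; total 300.
Option 2: {B}: M1→B 15·14=210, M2→B 15·6=90, M3→B 9·5=45, M4→B 15·4=60, M5→B 6·7=42, M6→B 8·8=64. Service 511; fixed 13; total 524.
Difference: |300 − 524| = 224.

Option 1 is cheaper by 224.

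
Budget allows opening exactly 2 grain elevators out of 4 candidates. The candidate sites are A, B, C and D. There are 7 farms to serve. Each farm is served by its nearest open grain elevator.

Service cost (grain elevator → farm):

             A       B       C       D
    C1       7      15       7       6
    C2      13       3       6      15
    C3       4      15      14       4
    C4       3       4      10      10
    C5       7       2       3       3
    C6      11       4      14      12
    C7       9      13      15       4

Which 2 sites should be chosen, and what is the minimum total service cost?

With exactly 2 open, each farm uses its cheapest among the chosen.
{B, D}: C1→D 6, C2→B 3, C3→D 4, C4→B 4, C5→B 2, C6→B 4, C7→D 4. Service cost 27.
{A, B}: service cost 32
{A, C}: service cost 43
Among all 6 size-2 choices, {B, D} is lowest.

Choose B and D; total service cost 27.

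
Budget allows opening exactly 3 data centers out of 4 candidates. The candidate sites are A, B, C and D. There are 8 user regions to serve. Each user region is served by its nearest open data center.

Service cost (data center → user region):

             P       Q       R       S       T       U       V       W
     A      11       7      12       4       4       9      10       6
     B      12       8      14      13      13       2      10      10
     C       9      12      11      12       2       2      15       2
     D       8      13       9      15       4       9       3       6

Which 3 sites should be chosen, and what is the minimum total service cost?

With exactly 3 open, each user region uses its cheapest among the chosen.
{A, C, D}: P→D 8, Q→A 7, R→D 9, S→A 4, T→C 2, U→C 2, V→D 3, W→C 2. Service cost 37.
{A, B, D}: service cost 43
{B, C, D}: service cost 46
Among all 4 size-3 choices, {A, C, D} is lowest.

Choose A, C and D; total service cost 37.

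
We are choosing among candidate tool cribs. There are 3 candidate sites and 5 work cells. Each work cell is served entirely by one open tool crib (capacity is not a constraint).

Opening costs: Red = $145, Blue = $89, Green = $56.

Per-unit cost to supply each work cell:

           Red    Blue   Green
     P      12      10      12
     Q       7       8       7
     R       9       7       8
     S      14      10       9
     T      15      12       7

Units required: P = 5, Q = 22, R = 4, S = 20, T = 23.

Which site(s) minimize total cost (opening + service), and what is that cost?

For any fixed open set, each work cell goes to its cheapest open site; total = fixed + service.
{Green}: P→Green 12·5=60, Q→Green 7·22=154, R→Green 8·4=32, S→Green 9·20=180, T→Green 7·23=161. Service 587; fixed 56; total 643.
{Blue, Green}: service 573 + fixed 145 = 718
{Red, Green}: P→Red 12·5=60, Q→Red 7·22=154, R→Green 8·4=32, S→Green 9·20=180, T→Green 7·23=161. Service 587; fixed 201; total 788.
{Red, Blue, Green}: service 573 + fixed 290 = 863
(All 7 nonempty subsets were checked; Green only is lowest.)

Open Green only; minimum total cost 643.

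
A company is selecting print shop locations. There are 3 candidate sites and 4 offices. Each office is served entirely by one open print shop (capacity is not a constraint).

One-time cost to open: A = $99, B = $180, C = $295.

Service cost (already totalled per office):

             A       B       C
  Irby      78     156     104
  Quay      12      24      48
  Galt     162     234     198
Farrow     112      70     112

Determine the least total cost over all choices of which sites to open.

Minimum total cost: 463

For any fixed open set, each office goes to its cheapest open site; total = fixed + service.
{A}: Irby→A 78, Quay→A 12, Galt→A 162, Farrow→A 112. Service 364; fixed 99; total 463.
{A, B}: service 322 + fixed 279 = 601
{B}: service 484 + fixed 180 = 664
{A, B, C}: service 322 + fixed 574 = 896
No other subset beats 463.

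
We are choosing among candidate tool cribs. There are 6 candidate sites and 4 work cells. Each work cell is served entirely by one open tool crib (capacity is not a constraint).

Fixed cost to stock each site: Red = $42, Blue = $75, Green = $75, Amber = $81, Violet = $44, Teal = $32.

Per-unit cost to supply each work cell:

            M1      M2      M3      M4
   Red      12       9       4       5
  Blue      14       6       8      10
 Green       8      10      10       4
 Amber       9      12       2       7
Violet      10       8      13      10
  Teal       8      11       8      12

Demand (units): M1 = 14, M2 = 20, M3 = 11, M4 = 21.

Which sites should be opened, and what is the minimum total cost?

Open Red and Teal; minimum total cost 515.

For any fixed open set, each work cell goes to its cheapest open site; total = fixed + service.
{Red, Teal}: M1→Teal 8·14=112, M2→Red 9·20=180, M3→Red 4·11=44, M4→Red 5·21=105. Service 441; fixed 74; total 515.
{Red, Blue, Teal}: service 381 + fixed 149 = 530
{Red, Violet}: M1→Violet 10·14=140, M2→Violet 8·20=160, M3→Red 4·11=44, M4→Red 5·21=105. Service 449; fixed 86; total 535.
{Red, Blue, Green, Amber, Violet, Teal}: service 338 + fixed 349 = 687
No other subset beats 515.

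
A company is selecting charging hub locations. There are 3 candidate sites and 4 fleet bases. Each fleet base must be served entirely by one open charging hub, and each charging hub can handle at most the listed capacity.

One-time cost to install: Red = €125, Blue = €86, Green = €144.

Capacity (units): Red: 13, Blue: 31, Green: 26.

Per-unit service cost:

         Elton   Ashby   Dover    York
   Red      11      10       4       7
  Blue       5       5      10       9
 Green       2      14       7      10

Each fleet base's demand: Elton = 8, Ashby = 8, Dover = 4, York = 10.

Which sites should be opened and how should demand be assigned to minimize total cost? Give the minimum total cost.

Minimum total cost: 296

Open {Blue}: Elton→Blue 5·8=40, Ashby→Blue 5·8=40, Dover→Blue 10·4=40, York→Blue 9·10=90.
Loads: Blue carries 30/31. Service 210; fixed 86; total 296.
Next best feasible plan costs 397.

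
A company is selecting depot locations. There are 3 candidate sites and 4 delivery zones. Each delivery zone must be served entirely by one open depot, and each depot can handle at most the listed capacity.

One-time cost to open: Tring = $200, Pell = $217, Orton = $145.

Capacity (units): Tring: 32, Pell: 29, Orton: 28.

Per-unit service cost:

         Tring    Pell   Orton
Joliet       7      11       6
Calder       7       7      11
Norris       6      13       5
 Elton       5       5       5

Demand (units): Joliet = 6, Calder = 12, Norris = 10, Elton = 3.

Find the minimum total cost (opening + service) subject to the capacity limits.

Minimum total cost: 401

Open {Tring}: Joliet→Tring 7·6=42, Calder→Tring 7·12=84, Norris→Tring 6·10=60, Elton→Tring 5·3=15.
Loads: Tring carries 31/32. Service 201; fixed 200; total 401.
Next best feasible plan costs 530.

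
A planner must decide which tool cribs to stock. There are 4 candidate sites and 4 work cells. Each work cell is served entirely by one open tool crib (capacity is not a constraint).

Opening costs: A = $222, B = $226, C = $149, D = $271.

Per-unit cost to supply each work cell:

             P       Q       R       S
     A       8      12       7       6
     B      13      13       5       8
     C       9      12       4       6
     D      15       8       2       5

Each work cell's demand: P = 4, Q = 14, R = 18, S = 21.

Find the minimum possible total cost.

For any fixed open set, each work cell goes to its cheapest open site; total = fixed + service.
{C}: P→C 9·4=36, Q→C 12·14=168, R→C 4·18=72, S→C 6·21=126. Service 402; fixed 149; total 551.
{D}: service 313 + fixed 271 = 584
{A}: service 452 + fixed 222 = 674
{A, B, C, D}: service 285 + fixed 868 = 1153
No other subset beats 551.

Minimum total cost: 551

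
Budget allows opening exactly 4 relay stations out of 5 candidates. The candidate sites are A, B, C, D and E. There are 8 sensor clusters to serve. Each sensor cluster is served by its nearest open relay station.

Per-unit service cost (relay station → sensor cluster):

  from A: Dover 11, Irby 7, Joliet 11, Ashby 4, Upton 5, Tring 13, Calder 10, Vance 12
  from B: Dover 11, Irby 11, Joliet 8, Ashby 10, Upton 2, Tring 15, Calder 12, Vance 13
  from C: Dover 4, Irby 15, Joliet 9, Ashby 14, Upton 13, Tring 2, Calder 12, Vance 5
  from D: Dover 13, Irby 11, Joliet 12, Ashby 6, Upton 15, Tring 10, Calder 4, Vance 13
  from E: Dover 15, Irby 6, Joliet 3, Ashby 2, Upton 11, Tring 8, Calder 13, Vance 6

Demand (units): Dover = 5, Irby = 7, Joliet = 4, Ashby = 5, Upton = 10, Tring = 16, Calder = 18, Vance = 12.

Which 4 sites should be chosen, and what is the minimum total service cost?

With exactly 4 open, each sensor cluster uses its cheapest among the chosen.
{B, C, D, E}: Dover→C 4·5=20, Irby→E 6·7=42, Joliet→E 3·4=12, Ashby→E 2·5=10, Upton→B 2·10=20, Tring→C 2·16=32, Calder→D 4·18=72, Vance→C 5·12=60. Service cost 268.
{A, C, D, E}: service cost 298
{A, B, C, D}: service cost 305
Among all 5 size-4 choices, {B, C, D, E} is lowest.

Choose B, C, D and E; total service cost 268.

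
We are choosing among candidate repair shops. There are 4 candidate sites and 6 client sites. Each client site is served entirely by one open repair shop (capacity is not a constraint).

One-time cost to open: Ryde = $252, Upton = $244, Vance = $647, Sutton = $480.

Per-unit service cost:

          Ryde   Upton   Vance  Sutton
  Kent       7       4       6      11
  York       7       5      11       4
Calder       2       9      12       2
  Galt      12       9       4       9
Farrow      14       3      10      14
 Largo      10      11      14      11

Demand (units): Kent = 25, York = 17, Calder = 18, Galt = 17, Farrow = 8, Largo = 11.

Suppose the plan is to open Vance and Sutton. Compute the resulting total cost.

Total cost: 1650

Each client site is assigned to its cheapest site among the open ones.
{Vance, Sutton}: Kent→Vance 6·25=150, York→Sutton 4·17=68, Calder→Sutton 2·18=36, Galt→Vance 4·17=68, Farrow→Vance 10·8=80, Largo→Sutton 11·11=121. Service 523; fixed 1127; total 1650.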